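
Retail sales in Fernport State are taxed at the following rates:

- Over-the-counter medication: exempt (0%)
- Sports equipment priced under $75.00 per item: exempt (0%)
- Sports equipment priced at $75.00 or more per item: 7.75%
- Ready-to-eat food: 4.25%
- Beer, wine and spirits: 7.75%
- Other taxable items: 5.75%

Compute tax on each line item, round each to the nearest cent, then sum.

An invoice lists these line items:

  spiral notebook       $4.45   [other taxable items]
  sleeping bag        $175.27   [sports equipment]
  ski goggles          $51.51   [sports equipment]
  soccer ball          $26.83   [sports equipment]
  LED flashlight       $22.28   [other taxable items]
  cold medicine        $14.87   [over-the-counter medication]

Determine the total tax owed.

$15.12

Spiral notebook $4.45: other taxable items → 5.75% → $0.26
Sleeping bag $175.27: sports equipment, $75.00 or more → 7.75% → $13.58
Ski goggles $51.51: sports equipment, under $75.00 → 0% → $0.00
Soccer ball $26.83: sports equipment, under $75.00 → 0% → $0.00
LED flashlight $22.28: other taxable items → 5.75% → $1.28
Cold medicine $14.87: over-the-counter medication → 0% → $0.00
Total tax = $0.26 + $13.58 + $1.28 = $15.12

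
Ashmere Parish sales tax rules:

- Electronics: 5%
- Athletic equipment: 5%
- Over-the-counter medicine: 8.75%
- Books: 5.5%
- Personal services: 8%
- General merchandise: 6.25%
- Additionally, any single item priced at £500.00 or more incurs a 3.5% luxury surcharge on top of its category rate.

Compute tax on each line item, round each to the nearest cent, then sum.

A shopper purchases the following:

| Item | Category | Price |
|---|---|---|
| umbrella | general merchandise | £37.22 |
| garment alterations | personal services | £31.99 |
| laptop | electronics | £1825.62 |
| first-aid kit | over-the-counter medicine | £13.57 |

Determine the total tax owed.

Umbrella £37.22: general merchandise → 6.25% → £2.33
Garment alterations £31.99: personal services → 8% → £2.56
Laptop £1825.62: electronics → 5% + 3.5% surcharge = 8.5% → £155.18
First-aid kit £13.57: over-the-counter medicine → 8.75% → £1.19
Total tax = £2.33 + £2.56 + £155.18 + £1.19 = £161.26

£161.26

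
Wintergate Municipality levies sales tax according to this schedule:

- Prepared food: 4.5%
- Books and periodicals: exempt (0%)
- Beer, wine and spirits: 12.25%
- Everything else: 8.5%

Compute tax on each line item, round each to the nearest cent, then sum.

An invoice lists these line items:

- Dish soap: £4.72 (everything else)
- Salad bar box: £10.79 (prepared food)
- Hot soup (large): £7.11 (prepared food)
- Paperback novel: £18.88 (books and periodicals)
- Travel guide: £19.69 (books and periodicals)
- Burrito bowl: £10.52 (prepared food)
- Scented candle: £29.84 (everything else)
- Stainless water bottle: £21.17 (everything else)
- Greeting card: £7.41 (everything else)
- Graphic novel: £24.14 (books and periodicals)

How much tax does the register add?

£6.65

Dish soap £4.72: everything else → 8.5% → £0.40
Salad bar box £10.79: prepared food → 4.5% → £0.49
Hot soup (large) £7.11: prepared food → 4.5% → £0.32
Paperback novel £18.88: books and periodicals → 0% → £0.00
Travel guide £19.69: books and periodicals → 0% → £0.00
Burrito bowl £10.52: prepared food → 4.5% → £0.47
Scented candle £29.84: everything else → 8.5% → £2.54
Stainless water bottle £21.17: everything else → 8.5% → £1.80
Greeting card £7.41: everything else → 8.5% → £0.63
Graphic novel £24.14: books and periodicals → 0% → £0.00
Total tax = £0.40 + £0.49 + £0.32 + £0.47 + £2.54 + £1.80 + £0.63 = £6.65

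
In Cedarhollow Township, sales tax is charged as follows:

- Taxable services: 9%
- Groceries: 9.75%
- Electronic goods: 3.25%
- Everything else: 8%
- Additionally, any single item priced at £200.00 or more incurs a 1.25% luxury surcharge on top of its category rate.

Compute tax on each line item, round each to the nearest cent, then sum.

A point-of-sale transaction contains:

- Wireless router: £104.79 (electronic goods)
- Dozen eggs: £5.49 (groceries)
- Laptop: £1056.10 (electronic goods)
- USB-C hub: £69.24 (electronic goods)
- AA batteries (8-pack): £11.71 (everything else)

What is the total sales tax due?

Wireless router £104.79: electronic goods → 3.25% → £3.41
Dozen eggs £5.49: groceries → 9.75% → £0.54
Laptop £1056.10: electronic goods → 3.25% + 1.25% surcharge = 4.5% → £47.52
USB-C hub £69.24: electronic goods → 3.25% → £2.25
AA batteries (8-pack) £11.71: everything else → 8% → £0.94
Total tax = £3.41 + £0.54 + £47.52 + £2.25 + £0.94 = £54.66

£54.66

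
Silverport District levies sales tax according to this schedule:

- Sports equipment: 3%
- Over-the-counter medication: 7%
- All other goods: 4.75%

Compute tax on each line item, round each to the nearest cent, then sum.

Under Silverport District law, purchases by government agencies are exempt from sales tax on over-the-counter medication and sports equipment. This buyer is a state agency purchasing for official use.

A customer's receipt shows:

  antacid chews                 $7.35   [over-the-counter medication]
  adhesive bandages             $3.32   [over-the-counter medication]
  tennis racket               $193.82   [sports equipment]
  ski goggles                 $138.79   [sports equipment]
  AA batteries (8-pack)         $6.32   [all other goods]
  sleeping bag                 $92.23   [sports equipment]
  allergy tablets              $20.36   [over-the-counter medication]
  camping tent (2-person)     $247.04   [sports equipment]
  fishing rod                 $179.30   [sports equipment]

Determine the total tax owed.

$0.30

Antacid chews $7.35: over-the-counter medication, buyer-exempt → 0% → $0.00
Adhesive bandages $3.32: over-the-counter medication, buyer-exempt → 0% → $0.00
Tennis racket $193.82: sports equipment, buyer-exempt → 0% → $0.00
Ski goggles $138.79: sports equipment, buyer-exempt → 0% → $0.00
AA batteries (8-pack) $6.32: all other goods → 4.75% → $0.30
Sleeping bag $92.23: sports equipment, buyer-exempt → 0% → $0.00
Allergy tablets $20.36: over-the-counter medication, buyer-exempt → 0% → $0.00
Camping tent (2-person) $247.04: sports equipment, buyer-exempt → 0% → $0.00
Fishing rod $179.30: sports equipment, buyer-exempt → 0% → $0.00
Total tax = $0.30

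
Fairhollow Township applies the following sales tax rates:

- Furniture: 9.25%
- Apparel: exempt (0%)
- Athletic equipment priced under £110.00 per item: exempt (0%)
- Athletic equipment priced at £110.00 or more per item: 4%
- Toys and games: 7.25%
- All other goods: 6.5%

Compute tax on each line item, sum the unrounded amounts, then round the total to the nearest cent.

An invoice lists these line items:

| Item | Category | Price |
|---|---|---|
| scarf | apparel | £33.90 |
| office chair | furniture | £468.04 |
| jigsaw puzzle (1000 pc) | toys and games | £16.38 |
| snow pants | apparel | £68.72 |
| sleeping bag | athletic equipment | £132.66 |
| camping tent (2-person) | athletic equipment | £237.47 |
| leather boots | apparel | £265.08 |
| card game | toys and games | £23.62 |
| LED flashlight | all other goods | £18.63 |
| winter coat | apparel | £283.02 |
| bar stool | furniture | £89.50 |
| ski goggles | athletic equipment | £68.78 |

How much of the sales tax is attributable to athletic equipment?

£14.81

Sleeping bag £132.66: athletic equipment, £110.00 or more → 4% → £5.3064
Camping tent (2-person) £237.47: athletic equipment, £110.00 or more → 4% → £9.4988
Ski goggles £68.78: athletic equipment, under £110.00 → 0% → £0.00
Tax on athletic equipment: unrounded sum = £14.8052 → £14.81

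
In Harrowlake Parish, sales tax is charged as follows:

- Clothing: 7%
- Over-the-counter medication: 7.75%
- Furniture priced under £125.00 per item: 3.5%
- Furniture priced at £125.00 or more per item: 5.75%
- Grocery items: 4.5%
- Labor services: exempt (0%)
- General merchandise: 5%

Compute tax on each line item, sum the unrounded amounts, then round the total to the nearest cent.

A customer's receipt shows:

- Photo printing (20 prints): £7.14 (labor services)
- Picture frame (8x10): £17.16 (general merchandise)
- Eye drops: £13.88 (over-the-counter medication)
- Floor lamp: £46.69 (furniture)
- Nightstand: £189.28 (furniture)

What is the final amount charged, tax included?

£288.60

Photo printing (20 prints) £7.14: labor services → 0% → £0.00
Picture frame (8x10) £17.16: general merchandise → 5% → £0.858
Eye drops £13.88: over-the-counter medication → 7.75% → £1.0757
Floor lamp £46.69: furniture, under £125.00 → 3.5% → £1.63415
Nightstand £189.28: furniture, £125.00 or more → 5.75% → £10.8836
Subtotal = £274.15; unrounded tax = £14.45145 → £14.45; total due = £288.60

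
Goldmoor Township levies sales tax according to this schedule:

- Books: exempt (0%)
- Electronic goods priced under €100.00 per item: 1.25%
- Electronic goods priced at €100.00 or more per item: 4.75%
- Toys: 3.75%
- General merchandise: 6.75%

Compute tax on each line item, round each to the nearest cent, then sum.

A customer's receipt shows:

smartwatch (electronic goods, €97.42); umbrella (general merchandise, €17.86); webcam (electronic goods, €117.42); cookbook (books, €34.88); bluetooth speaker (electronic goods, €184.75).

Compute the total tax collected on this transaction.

€16.79

Smartwatch €97.42: electronic goods, under €100.00 → 1.25% → €1.22
Umbrella €17.86: general merchandise → 6.75% → €1.21
Webcam €117.42: electronic goods, €100.00 or more → 4.75% → €5.58
Cookbook €34.88: books → 0% → €0.00
Bluetooth speaker €184.75: electronic goods, €100.00 or more → 4.75% → €8.78
Total tax = €1.22 + €1.21 + €5.58 + €8.78 = €16.79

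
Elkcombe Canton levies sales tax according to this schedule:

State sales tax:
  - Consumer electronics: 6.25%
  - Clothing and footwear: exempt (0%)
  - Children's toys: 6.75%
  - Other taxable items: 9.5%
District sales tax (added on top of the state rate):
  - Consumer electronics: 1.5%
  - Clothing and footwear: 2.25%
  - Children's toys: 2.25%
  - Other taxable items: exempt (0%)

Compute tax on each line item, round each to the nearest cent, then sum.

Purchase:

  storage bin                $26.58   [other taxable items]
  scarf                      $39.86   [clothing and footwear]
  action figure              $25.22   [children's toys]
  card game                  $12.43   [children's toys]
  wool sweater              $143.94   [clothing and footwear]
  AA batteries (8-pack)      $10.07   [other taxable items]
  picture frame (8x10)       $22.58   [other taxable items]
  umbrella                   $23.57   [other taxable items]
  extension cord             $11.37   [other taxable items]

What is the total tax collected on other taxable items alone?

Storage bin $26.58: other taxable items → 9.5% + 0% district = 9.5% → $2.53
AA batteries (8-pack) $10.07: other taxable items → 9.5% + 0% district = 9.5% → $0.96
Picture frame (8x10) $22.58: other taxable items → 9.5% + 0% district = 9.5% → $2.15
Umbrella $23.57: other taxable items → 9.5% + 0% district = 9.5% → $2.24
Extension cord $11.37: other taxable items → 9.5% + 0% district = 9.5% → $1.08
Tax on other taxable items = $2.53 + $0.96 + $2.15 + $2.24 + $1.08 = $8.96

$8.96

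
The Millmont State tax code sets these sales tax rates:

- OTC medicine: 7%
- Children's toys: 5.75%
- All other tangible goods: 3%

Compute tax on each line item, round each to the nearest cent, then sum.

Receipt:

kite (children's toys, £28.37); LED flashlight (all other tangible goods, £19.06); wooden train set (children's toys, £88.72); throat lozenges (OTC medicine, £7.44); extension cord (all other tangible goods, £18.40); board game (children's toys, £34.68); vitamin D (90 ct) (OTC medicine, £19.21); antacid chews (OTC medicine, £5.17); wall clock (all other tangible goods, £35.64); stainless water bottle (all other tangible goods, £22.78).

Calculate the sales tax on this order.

Kite £28.37: children's toys → 5.75% → £1.63
LED flashlight £19.06: all other tangible goods → 3% → £0.57
Wooden train set £88.72: children's toys → 5.75% → £5.10
Throat lozenges £7.44: OTC medicine → 7% → £0.52
Extension cord £18.40: all other tangible goods → 3% → £0.55
Board game £34.68: children's toys → 5.75% → £1.99
Vitamin D (90 ct) £19.21: OTC medicine → 7% → £1.34
Antacid chews £5.17: OTC medicine → 7% → £0.36
Wall clock £35.64: all other tangible goods → 3% → £1.07
Stainless water bottle £22.78: all other tangible goods → 3% → £0.68
Total tax = £1.63 + £0.57 + £5.10 + £0.52 + £0.55 + £1.99 + £1.34 + £0.36 + £1.07 + £0.68 = £13.81

£13.81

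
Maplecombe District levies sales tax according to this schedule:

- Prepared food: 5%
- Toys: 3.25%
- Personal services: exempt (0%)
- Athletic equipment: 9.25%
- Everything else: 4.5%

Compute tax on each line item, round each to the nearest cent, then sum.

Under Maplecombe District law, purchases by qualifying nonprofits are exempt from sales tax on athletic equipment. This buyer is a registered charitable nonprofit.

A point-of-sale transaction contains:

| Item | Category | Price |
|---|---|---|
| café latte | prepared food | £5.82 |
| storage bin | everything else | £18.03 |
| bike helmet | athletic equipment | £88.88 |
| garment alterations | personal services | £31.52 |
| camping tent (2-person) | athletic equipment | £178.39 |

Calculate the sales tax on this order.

Café latte £5.82: prepared food → 5% → £0.29
Storage bin £18.03: everything else → 4.5% → £0.81
Bike helmet £88.88: athletic equipment, buyer-exempt → 0% → £0.00
Garment alterations £31.52: personal services → 0% → £0.00
Camping tent (2-person) £178.39: athletic equipment, buyer-exempt → 0% → £0.00
Total tax = £0.29 + £0.81 = £1.10

£1.10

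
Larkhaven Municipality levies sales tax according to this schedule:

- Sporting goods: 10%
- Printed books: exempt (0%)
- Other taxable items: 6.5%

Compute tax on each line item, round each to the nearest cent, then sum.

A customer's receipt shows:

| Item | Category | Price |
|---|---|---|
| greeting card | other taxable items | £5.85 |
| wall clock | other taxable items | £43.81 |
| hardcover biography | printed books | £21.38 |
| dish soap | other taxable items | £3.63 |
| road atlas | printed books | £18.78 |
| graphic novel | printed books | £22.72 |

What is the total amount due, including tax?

Greeting card £5.85: other taxable items → 6.5% → £0.38
Wall clock £43.81: other taxable items → 6.5% → £2.85
Hardcover biography £21.38: printed books → 0% → £0.00
Dish soap £3.63: other taxable items → 6.5% → £0.24
Road atlas £18.78: printed books → 0% → £0.00
Graphic novel £22.72: printed books → 0% → £0.00
Subtotal = £116.17; tax = £3.47; total due = £119.64

£119.64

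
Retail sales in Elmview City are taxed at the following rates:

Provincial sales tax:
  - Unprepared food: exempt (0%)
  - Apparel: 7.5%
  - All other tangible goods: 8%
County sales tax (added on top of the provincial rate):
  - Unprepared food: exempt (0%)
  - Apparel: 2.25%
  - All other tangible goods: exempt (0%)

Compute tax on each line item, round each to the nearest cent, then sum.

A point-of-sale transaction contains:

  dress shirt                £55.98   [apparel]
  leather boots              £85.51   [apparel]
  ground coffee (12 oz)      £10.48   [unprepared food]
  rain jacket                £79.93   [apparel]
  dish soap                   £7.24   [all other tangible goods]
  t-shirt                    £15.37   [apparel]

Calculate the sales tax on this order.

£23.67

Dress shirt £55.98: apparel → 7.5% + 2.25% county = 9.75% → £5.46
Leather boots £85.51: apparel → 7.5% + 2.25% county = 9.75% → £8.34
Ground coffee (12 oz) £10.48: unprepared food → 0% + 0% county = 0% → £0.00
Rain jacket £79.93: apparel → 7.5% + 2.25% county = 9.75% → £7.79
Dish soap £7.24: all other tangible goods → 8% + 0% county = 8% → £0.58
T-shirt £15.37: apparel → 7.5% + 2.25% county = 9.75% → £1.50
Total tax = £5.46 + £8.34 + £7.79 + £0.58 + £1.50 = £23.67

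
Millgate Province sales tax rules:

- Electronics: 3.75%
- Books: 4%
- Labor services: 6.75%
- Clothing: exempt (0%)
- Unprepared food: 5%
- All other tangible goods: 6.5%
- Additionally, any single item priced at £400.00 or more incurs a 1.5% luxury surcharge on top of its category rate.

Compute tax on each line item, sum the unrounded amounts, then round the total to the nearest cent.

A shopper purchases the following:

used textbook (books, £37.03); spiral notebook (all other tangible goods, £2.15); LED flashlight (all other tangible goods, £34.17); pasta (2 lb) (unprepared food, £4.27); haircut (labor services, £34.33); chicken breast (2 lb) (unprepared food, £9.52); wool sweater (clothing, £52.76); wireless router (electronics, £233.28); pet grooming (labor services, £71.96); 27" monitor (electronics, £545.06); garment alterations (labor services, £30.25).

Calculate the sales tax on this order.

£51.11

Used textbook £37.03: books → 4% → £1.4812
Spiral notebook £2.15: all other tangible goods → 6.5% → £0.13975
LED flashlight £34.17: all other tangible goods → 6.5% → £2.22105
Pasta (2 lb) £4.27: unprepared food → 5% → £0.2135
Haircut £34.33: labor services → 6.75% → £2.317275
Chicken breast (2 lb) £9.52: unprepared food → 5% → £0.476
Wool sweater £52.76: clothing → 0% → £0.00
Wireless router £233.28: electronics → 3.75% → £8.748
Pet grooming £71.96: labor services → 6.75% → £4.8573
27" monitor £545.06: electronics → 3.75% + 1.5% surcharge = 5.25% → £28.61565
Garment alterations £30.25: labor services → 6.75% → £2.041875
Unrounded tax sum = £51.1116 → £51.11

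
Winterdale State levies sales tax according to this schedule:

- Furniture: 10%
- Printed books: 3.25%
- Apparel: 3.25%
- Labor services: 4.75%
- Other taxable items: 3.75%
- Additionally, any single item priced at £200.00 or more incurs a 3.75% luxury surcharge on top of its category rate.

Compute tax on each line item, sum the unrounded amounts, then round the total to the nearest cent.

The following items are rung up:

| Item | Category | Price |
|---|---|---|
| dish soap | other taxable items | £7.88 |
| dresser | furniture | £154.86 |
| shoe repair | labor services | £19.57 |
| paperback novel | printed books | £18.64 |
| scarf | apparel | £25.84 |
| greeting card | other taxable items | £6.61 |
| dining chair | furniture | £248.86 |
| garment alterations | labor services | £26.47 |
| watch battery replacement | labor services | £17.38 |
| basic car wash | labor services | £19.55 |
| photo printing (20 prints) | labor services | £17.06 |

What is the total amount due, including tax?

£619.16

Dish soap £7.88: other taxable items → 3.75% → £0.2955
Dresser £154.86: furniture → 10% → £15.486
Shoe repair £19.57: labor services → 4.75% → £0.929575
Paperback novel £18.64: printed books → 3.25% → £0.6058
Scarf £25.84: apparel → 3.25% → £0.8398
Greeting card £6.61: other taxable items → 3.75% → £0.247875
Dining chair £248.86: furniture → 10% + 3.75% surcharge = 13.75% → £34.21825
Garment alterations £26.47: labor services → 4.75% → £1.257325
Watch battery replacement £17.38: labor services → 4.75% → £0.82555
Basic car wash £19.55: labor services → 4.75% → £0.928625
Photo printing (20 prints) £17.06: labor services → 4.75% → £0.81035
Subtotal = £562.72; unrounded tax = £56.44465 → £56.44; total due = £619.16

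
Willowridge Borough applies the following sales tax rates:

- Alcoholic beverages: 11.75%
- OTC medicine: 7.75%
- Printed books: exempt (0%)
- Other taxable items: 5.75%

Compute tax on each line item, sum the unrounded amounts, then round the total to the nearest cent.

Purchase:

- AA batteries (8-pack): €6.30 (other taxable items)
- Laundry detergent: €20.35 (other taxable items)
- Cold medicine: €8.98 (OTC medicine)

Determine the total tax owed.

AA batteries (8-pack) €6.30: other taxable items → 5.75% → €0.36225
Laundry detergent €20.35: other taxable items → 5.75% → €1.170125
Cold medicine €8.98: OTC medicine → 7.75% → €0.69595
Unrounded tax sum = €2.228325 → €2.23

€2.23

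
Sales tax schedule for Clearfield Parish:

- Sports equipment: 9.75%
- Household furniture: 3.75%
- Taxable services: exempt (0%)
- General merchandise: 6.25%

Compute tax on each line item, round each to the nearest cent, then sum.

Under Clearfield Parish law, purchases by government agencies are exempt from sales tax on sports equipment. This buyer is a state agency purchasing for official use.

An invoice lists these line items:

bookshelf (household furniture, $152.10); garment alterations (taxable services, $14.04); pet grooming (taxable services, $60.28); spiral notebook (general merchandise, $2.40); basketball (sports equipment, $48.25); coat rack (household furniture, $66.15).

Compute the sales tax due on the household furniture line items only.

Bookshelf $152.10: household furniture → 3.75% → $5.70
Coat rack $66.15: household furniture → 3.75% → $2.48
Tax on household furniture = $5.70 + $2.48 = $8.18

$8.18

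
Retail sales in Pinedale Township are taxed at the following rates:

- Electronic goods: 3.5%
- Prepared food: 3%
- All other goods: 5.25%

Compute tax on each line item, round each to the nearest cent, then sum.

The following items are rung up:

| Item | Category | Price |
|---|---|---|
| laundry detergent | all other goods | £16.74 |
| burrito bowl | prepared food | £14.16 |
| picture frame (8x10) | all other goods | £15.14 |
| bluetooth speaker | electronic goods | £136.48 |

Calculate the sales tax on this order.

£6.87

Laundry detergent £16.74: all other goods → 5.25% → £0.88
Burrito bowl £14.16: prepared food → 3% → £0.42
Picture frame (8x10) £15.14: all other goods → 5.25% → £0.79
Bluetooth speaker £136.48: electronic goods → 3.5% → £4.78
Total tax = £0.88 + £0.42 + £0.79 + £4.78 = £6.87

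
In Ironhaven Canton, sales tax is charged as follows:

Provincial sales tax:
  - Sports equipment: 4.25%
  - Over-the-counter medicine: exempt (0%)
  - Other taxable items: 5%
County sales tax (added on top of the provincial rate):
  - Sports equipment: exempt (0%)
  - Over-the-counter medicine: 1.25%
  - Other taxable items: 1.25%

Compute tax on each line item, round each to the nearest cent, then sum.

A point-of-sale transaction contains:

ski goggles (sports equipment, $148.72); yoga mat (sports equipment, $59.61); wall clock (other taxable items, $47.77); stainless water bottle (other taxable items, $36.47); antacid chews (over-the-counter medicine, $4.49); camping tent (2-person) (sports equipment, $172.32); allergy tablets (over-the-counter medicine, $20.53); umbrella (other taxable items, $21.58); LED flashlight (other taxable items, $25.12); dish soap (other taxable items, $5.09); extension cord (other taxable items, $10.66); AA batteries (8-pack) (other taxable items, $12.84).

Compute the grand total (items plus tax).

$591.67

Ski goggles $148.72: sports equipment → 4.25% + 0% county = 4.25% → $6.32
Yoga mat $59.61: sports equipment → 4.25% + 0% county = 4.25% → $2.53
Wall clock $47.77: other taxable items → 5% + 1.25% county = 6.25% → $2.99
Stainless water bottle $36.47: other taxable items → 5% + 1.25% county = 6.25% → $2.28
Antacid chews $4.49: over-the-counter medicine → 0% + 1.25% county = 1.25% → $0.06
Camping tent (2-person) $172.32: sports equipment → 4.25% + 0% county = 4.25% → $7.32
Allergy tablets $20.53: over-the-counter medicine → 0% + 1.25% county = 1.25% → $0.26
Umbrella $21.58: other taxable items → 5% + 1.25% county = 6.25% → $1.35
LED flashlight $25.12: other taxable items → 5% + 1.25% county = 6.25% → $1.57
Dish soap $5.09: other taxable items → 5% + 1.25% county = 6.25% → $0.32
Extension cord $10.66: other taxable items → 5% + 1.25% county = 6.25% → $0.67
AA batteries (8-pack) $12.84: other taxable items → 5% + 1.25% county = 6.25% → $0.80
Subtotal = $565.20; tax = $26.47; total due = $591.67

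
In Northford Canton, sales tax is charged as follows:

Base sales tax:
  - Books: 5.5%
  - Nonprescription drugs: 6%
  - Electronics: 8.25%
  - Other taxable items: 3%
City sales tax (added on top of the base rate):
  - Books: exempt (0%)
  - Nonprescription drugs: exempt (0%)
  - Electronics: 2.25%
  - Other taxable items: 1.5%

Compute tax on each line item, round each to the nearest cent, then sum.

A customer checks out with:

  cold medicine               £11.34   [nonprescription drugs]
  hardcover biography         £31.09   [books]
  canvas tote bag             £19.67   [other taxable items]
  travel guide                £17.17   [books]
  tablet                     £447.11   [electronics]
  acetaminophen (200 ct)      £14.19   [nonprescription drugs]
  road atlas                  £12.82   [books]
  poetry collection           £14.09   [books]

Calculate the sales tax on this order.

£53.50

Cold medicine £11.34: nonprescription drugs → 6% + 0% city = 6% → £0.68
Hardcover biography £31.09: books → 5.5% + 0% city = 5.5% → £1.71
Canvas tote bag £19.67: other taxable items → 3% + 1.5% city = 4.5% → £0.89
Travel guide £17.17: books → 5.5% + 0% city = 5.5% → £0.94
Tablet £447.11: electronics → 8.25% + 2.25% city = 10.5% → £46.95
Acetaminophen (200 ct) £14.19: nonprescription drugs → 6% + 0% city = 6% → £0.85
Road atlas £12.82: books → 5.5% + 0% city = 5.5% → £0.71
Poetry collection £14.09: books → 5.5% + 0% city = 5.5% → £0.77
Total tax = £0.68 + £1.71 + £0.89 + £0.94 + £46.95 + £0.85 + £0.71 + £0.77 = £53.50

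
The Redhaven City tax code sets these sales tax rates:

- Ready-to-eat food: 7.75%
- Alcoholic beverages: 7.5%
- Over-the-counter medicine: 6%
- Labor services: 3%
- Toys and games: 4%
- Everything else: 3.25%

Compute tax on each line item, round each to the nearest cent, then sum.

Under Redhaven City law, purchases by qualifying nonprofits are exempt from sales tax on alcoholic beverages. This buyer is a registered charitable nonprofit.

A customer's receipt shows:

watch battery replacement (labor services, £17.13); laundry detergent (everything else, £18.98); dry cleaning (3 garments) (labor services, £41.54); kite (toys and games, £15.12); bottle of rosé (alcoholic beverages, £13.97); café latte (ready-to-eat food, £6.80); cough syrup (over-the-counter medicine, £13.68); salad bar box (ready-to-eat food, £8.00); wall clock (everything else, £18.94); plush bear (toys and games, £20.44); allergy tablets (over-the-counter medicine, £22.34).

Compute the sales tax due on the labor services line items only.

Watch battery replacement £17.13: labor services → 3% → £0.51
Dry cleaning (3 garments) £41.54: labor services → 3% → £1.25
Tax on labor services = £0.51 + £1.25 = £1.76

£1.76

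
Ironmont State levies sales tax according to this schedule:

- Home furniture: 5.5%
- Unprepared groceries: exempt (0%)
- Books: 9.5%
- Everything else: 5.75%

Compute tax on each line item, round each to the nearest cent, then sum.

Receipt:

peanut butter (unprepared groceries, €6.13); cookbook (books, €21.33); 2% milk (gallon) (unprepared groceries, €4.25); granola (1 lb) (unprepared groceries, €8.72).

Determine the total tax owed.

€2.03

Peanut butter €6.13: unprepared groceries → 0% → €0.00
Cookbook €21.33: books → 9.5% → €2.03
2% milk (gallon) €4.25: unprepared groceries → 0% → €0.00
Granola (1 lb) €8.72: unprepared groceries → 0% → €0.00
Total tax = €2.03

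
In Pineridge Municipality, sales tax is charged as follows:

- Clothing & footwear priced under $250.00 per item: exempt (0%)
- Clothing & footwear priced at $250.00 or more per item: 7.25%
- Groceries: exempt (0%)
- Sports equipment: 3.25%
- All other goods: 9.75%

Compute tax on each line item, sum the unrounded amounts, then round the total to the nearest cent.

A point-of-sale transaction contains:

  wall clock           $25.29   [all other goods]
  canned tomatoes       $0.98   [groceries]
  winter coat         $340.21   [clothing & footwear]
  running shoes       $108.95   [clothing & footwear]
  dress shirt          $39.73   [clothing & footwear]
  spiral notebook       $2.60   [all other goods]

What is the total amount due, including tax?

Wall clock $25.29: all other goods → 9.75% → $2.465775
Canned tomatoes $0.98: groceries → 0% → $0.00
Winter coat $340.21: clothing & footwear, $250.00 or more → 7.25% → $24.665225
Running shoes $108.95: clothing & footwear, under $250.00 → 0% → $0.00
Dress shirt $39.73: clothing & footwear, under $250.00 → 0% → $0.00
Spiral notebook $2.60: all other goods → 9.75% → $0.2535
Subtotal = $517.76; unrounded tax = $27.3845 → $27.38; total due = $545.14

$545.14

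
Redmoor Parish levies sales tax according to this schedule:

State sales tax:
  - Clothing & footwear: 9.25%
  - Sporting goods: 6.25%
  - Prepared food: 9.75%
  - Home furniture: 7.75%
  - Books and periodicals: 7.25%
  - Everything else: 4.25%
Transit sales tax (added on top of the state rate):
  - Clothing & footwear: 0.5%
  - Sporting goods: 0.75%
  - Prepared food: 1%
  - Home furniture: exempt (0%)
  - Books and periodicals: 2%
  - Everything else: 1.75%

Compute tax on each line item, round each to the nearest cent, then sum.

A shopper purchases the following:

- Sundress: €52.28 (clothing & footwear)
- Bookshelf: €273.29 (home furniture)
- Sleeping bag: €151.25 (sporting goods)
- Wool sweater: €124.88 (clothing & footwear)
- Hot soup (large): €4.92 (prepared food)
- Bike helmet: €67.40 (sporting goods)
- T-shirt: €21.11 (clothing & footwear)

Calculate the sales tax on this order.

€56.36

Sundress €52.28: clothing & footwear → 9.25% + 0.5% transit = 9.75% → €5.10
Bookshelf €273.29: home furniture → 7.75% + 0% transit = 7.75% → €21.18
Sleeping bag €151.25: sporting goods → 6.25% + 0.75% transit = 7% → €10.59
Wool sweater €124.88: clothing & footwear → 9.25% + 0.5% transit = 9.75% → €12.18
Hot soup (large) €4.92: prepared food → 9.75% + 1% transit = 10.75% → €0.53
Bike helmet €67.40: sporting goods → 6.25% + 0.75% transit = 7% → €4.72
T-shirt €21.11: clothing & footwear → 9.25% + 0.5% transit = 9.75% → €2.06
Total tax = €5.10 + €21.18 + €10.59 + €12.18 + €0.53 + €4.72 + €2.06 = €56.36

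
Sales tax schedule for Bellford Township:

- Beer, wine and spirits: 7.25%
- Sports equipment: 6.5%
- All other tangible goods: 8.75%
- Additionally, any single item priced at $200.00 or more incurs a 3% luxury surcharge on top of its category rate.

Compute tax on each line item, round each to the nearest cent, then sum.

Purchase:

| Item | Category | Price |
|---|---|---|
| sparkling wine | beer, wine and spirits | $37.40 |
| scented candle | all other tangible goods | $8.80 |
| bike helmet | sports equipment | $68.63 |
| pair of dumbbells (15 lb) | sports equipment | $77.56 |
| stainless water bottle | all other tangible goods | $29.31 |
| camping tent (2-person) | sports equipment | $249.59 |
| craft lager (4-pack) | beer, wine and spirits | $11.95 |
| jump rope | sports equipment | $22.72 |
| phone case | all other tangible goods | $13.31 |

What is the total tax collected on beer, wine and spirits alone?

$3.58

Sparkling wine $37.40: beer, wine and spirits → 7.25% → $2.71
Craft lager (4-pack) $11.95: beer, wine and spirits → 7.25% → $0.87
Tax on beer, wine and spirits = $2.71 + $0.87 = $3.58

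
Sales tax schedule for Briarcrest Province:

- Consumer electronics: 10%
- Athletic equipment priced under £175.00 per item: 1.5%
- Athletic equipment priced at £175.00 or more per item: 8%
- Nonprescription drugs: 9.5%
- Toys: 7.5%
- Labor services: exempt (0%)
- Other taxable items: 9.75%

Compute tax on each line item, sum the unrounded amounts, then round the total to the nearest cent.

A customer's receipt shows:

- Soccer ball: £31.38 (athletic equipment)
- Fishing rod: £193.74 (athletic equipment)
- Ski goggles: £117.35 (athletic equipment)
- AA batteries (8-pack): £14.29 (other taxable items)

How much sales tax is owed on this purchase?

Soccer ball £31.38: athletic equipment, under £175.00 → 1.5% → £0.4707
Fishing rod £193.74: athletic equipment, £175.00 or more → 8% → £15.4992
Ski goggles £117.35: athletic equipment, under £175.00 → 1.5% → £1.76025
AA batteries (8-pack) £14.29: other taxable items → 9.75% → £1.393275
Unrounded tax sum = £19.123425 → £19.12

£19.12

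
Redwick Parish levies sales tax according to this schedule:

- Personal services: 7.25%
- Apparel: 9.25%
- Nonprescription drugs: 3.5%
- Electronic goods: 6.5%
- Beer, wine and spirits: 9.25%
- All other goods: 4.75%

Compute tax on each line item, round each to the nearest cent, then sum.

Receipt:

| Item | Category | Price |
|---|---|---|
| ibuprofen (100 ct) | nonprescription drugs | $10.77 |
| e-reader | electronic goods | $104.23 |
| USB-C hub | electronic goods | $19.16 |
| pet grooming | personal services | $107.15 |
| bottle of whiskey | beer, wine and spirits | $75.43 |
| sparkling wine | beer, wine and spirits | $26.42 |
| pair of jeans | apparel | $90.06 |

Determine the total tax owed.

$33.92

Ibuprofen (100 ct) $10.77: nonprescription drugs → 3.5% → $0.38
E-reader $104.23: electronic goods → 6.5% → $6.77
USB-C hub $19.16: electronic goods → 6.5% → $1.25
Pet grooming $107.15: personal services → 7.25% → $7.77
Bottle of whiskey $75.43: beer, wine and spirits → 9.25% → $6.98
Sparkling wine $26.42: beer, wine and spirits → 9.25% → $2.44
Pair of jeans $90.06: apparel → 9.25% → $8.33
Total tax = $0.38 + $6.77 + $1.25 + $7.77 + $6.98 + $2.44 + $8.33 = $33.92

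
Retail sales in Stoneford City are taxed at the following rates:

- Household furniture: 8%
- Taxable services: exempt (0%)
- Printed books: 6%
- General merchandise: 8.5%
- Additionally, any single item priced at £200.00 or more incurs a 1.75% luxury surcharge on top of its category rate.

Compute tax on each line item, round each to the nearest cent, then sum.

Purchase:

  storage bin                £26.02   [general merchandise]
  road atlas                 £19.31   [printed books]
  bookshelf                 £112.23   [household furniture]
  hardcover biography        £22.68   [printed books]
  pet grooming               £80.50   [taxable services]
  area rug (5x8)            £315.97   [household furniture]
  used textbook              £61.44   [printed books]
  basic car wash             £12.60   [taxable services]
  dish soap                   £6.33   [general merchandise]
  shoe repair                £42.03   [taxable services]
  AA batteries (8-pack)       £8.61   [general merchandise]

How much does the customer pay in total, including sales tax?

£757.20

Storage bin £26.02: general merchandise → 8.5% → £2.21
Road atlas £19.31: printed books → 6% → £1.16
Bookshelf £112.23: household furniture → 8% → £8.98
Hardcover biography £22.68: printed books → 6% → £1.36
Pet grooming £80.50: taxable services → 0% → £0.00
Area rug (5x8) £315.97: household furniture → 8% + 1.75% surcharge = 9.75% → £30.81
Used textbook £61.44: printed books → 6% → £3.69
Basic car wash £12.60: taxable services → 0% → £0.00
Dish soap £6.33: general merchandise → 8.5% → £0.54
Shoe repair £42.03: taxable services → 0% → £0.00
AA batteries (8-pack) £8.61: general merchandise → 8.5% → £0.73
Subtotal = £707.72; tax = £49.48; total due = £757.20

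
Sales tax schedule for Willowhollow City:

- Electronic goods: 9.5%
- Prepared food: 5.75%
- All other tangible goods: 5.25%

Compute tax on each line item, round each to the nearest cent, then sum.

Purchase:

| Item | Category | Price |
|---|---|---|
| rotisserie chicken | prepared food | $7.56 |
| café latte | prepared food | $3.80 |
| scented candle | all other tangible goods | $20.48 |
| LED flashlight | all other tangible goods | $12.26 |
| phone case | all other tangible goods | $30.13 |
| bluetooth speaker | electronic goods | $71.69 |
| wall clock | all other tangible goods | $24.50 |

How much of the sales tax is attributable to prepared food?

Rotisserie chicken $7.56: prepared food → 5.75% → $0.43
Café latte $3.80: prepared food → 5.75% → $0.22
Tax on prepared food = $0.43 + $0.22 = $0.65

$0.65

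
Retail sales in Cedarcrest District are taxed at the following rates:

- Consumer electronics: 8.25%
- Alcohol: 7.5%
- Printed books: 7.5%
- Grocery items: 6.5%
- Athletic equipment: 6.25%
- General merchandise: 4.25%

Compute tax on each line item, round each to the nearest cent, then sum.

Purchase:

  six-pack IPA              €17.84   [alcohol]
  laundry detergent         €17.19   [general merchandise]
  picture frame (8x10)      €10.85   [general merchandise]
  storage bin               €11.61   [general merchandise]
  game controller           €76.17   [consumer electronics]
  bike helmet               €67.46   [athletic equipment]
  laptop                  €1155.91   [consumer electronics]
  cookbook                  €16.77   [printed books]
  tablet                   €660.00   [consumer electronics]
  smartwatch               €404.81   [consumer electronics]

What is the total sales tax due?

Six-pack IPA €17.84: alcohol → 7.5% → €1.34
Laundry detergent €17.19: general merchandise → 4.25% → €0.73
Picture frame (8x10) €10.85: general merchandise → 4.25% → €0.46
Storage bin €11.61: general merchandise → 4.25% → €0.49
Game controller €76.17: consumer electronics → 8.25% → €6.28
Bike helmet €67.46: athletic equipment → 6.25% → €4.22
Laptop €1155.91: consumer electronics → 8.25% → €95.36
Cookbook €16.77: printed books → 7.5% → €1.26
Tablet €660.00: consumer electronics → 8.25% → €54.45
Smartwatch €404.81: consumer electronics → 8.25% → €33.40
Total tax = €1.34 + €0.73 + €0.46 + €0.49 + €6.28 + €4.22 + €95.36 + €1.26 + €54.45 + €33.40 = €197.99

€197.99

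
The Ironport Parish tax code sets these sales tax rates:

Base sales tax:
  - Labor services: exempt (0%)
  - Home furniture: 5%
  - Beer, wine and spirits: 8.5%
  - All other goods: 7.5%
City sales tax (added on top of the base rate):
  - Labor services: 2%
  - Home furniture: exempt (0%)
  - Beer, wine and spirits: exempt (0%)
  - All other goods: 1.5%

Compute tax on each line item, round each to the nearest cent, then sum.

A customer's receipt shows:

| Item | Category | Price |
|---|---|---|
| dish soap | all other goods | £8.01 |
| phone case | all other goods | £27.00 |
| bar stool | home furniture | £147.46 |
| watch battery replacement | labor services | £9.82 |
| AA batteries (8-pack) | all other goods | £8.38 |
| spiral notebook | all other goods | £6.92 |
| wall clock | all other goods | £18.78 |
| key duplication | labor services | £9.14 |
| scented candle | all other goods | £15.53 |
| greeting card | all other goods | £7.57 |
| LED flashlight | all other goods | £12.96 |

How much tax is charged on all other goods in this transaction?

Dish soap £8.01: all other goods → 7.5% + 1.5% city = 9% → £0.72
Phone case £27.00: all other goods → 7.5% + 1.5% city = 9% → £2.43
AA batteries (8-pack) £8.38: all other goods → 7.5% + 1.5% city = 9% → £0.75
Spiral notebook £6.92: all other goods → 7.5% + 1.5% city = 9% → £0.62
Wall clock £18.78: all other goods → 7.5% + 1.5% city = 9% → £1.69
Scented candle £15.53: all other goods → 7.5% + 1.5% city = 9% → £1.40
Greeting card £7.57: all other goods → 7.5% + 1.5% city = 9% → £0.68
LED flashlight £12.96: all other goods → 7.5% + 1.5% city = 9% → £1.17
Tax on all other goods = £0.72 + £2.43 + £0.75 + £0.62 + £1.69 + £1.40 + £0.68 + £1.17 = £9.46

£9.46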